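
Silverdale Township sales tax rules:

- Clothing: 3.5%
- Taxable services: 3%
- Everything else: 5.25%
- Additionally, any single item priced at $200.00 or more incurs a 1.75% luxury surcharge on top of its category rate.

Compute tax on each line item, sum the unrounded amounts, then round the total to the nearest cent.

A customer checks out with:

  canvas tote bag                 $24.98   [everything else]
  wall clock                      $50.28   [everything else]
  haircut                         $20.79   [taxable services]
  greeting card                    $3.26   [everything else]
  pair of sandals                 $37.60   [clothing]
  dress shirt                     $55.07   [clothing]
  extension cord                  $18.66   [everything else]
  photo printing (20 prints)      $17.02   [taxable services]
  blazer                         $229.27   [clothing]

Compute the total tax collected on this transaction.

$21.52

Canvas tote bag $24.98: everything else → 5.25% → $1.31145
Wall clock $50.28: everything else → 5.25% → $2.6397
Haircut $20.79: taxable services → 3% → $0.6237
Greeting card $3.26: everything else → 5.25% → $0.17115
Pair of sandals $37.60: clothing → 3.5% → $1.316
Dress shirt $55.07: clothing → 3.5% → $1.92745
Extension cord $18.66: everything else → 5.25% → $0.97965
Photo printing (20 prints) $17.02: taxable services → 3% → $0.5106
Blazer $229.27: clothing → 3.5% + 1.75% surcharge = 5.25% → $12.036675
Unrounded tax sum = $21.516375 → $21.52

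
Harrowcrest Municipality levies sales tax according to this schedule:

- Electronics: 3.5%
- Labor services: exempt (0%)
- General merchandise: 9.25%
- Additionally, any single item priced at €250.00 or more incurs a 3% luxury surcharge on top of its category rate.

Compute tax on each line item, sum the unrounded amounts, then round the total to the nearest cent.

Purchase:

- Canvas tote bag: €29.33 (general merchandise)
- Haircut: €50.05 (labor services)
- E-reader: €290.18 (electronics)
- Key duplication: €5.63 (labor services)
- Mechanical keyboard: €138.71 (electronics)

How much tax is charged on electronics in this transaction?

€23.72

E-reader €290.18: electronics → 3.5% + 3% surcharge = 6.5% → €18.8617
Mechanical keyboard €138.71: electronics → 3.5% → €4.85485
Tax on electronics: unrounded sum = €23.71655 → €23.72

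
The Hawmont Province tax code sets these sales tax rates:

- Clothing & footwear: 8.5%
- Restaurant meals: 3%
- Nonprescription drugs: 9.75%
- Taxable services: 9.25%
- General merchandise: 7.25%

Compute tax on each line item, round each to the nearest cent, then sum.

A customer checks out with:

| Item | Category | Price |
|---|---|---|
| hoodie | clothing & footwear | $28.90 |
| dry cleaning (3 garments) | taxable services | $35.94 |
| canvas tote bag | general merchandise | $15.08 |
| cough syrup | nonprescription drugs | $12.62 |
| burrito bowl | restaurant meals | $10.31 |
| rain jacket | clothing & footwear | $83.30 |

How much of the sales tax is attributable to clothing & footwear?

$9.54

Hoodie $28.90: clothing & footwear → 8.5% → $2.46
Rain jacket $83.30: clothing & footwear → 8.5% → $7.08
Tax on clothing & footwear = $2.46 + $7.08 = $9.54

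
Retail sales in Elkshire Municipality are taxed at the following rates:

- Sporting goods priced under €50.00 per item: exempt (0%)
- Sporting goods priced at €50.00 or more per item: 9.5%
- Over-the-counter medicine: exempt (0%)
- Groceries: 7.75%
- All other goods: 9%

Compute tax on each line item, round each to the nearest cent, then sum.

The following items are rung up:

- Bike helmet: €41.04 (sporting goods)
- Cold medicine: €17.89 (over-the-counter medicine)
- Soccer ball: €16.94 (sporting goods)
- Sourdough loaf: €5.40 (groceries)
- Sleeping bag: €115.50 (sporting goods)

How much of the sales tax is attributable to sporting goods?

Bike helmet €41.04: sporting goods, under €50.00 → 0% → €0.00
Soccer ball €16.94: sporting goods, under €50.00 → 0% → €0.00
Sleeping bag €115.50: sporting goods, €50.00 or more → 9.5% → €10.97
Tax on sporting goods = €0.00 + €0.00 + €10.97 = €10.97

€10.97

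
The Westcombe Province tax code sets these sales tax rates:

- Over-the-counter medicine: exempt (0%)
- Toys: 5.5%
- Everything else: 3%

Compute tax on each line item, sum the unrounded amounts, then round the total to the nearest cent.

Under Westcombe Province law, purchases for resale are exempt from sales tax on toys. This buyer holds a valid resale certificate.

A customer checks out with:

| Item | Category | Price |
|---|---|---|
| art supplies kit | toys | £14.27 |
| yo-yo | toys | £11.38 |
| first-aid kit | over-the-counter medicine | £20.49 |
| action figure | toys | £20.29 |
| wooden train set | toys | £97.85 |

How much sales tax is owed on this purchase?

£0.00

Art supplies kit £14.27: toys, buyer-exempt → 0% → £0.00
Yo-yo £11.38: toys, buyer-exempt → 0% → £0.00
First-aid kit £20.49: over-the-counter medicine → 0% → £0.00
Action figure £20.29: toys, buyer-exempt → 0% → £0.00
Wooden train set £97.85: toys, buyer-exempt → 0% → £0.00
Unrounded tax sum = £0.00 → £0.00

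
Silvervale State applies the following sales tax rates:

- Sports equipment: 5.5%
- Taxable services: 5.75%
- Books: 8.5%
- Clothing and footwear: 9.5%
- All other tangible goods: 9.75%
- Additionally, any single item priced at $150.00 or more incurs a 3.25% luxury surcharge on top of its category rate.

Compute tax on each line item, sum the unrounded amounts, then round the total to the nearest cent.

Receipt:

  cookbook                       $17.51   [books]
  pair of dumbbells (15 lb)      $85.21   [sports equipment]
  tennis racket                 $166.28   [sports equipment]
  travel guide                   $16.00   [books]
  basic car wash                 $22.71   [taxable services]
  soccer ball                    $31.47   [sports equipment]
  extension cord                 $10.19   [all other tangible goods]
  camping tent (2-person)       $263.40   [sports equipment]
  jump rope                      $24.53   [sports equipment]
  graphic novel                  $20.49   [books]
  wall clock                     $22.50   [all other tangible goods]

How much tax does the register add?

$54.45

Cookbook $17.51: books → 8.5% → $1.48835
Pair of dumbbells (15 lb) $85.21: sports equipment → 5.5% → $4.68655
Tennis racket $166.28: sports equipment → 5.5% + 3.25% surcharge = 8.75% → $14.5495
Travel guide $16.00: books → 8.5% → $1.36
Basic car wash $22.71: taxable services → 5.75% → $1.305825
Soccer ball $31.47: sports equipment → 5.5% → $1.73085
Extension cord $10.19: all other tangible goods → 9.75% → $0.993525
Camping tent (2-person) $263.40: sports equipment → 5.5% + 3.25% surcharge = 8.75% → $23.0475
Jump rope $24.53: sports equipment → 5.5% → $1.34915
Graphic novel $20.49: books → 8.5% → $1.74165
Wall clock $22.50: all other tangible goods → 9.75% → $2.19375
Unrounded tax sum = $54.44665 → $54.45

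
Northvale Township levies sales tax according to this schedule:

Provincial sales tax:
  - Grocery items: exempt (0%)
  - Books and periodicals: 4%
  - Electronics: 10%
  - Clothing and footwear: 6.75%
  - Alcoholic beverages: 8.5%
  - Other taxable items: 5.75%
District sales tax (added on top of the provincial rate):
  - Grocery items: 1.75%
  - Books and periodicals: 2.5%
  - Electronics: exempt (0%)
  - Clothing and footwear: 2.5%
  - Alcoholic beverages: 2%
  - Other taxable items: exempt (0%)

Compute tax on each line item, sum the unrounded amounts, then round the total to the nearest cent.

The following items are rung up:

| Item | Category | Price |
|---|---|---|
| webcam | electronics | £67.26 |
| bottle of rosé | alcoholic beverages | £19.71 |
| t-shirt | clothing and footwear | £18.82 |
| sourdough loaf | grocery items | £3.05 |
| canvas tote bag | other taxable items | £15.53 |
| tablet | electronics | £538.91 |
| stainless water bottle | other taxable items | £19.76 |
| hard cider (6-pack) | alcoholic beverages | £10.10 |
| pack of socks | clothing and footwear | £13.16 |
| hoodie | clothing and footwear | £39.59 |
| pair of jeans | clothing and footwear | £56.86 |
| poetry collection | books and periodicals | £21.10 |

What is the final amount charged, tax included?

£902.93

Webcam £67.26: electronics → 10% + 0% district = 10% → £6.726
Bottle of rosé £19.71: alcoholic beverages → 8.5% + 2% district = 10.5% → £2.06955
T-shirt £18.82: clothing and footwear → 6.75% + 2.5% district = 9.25% → £1.74085
Sourdough loaf £3.05: grocery items → 0% + 1.75% district = 1.75% → £0.053375
Canvas tote bag £15.53: other taxable items → 5.75% + 0% district = 5.75% → £0.892975
Tablet £538.91: electronics → 10% + 0% district = 10% → £53.891
Stainless water bottle £19.76: other taxable items → 5.75% + 0% district = 5.75% → £1.1362
Hard cider (6-pack) £10.10: alcoholic beverages → 8.5% + 2% district = 10.5% → £1.0605
Pack of socks £13.16: clothing and footwear → 6.75% + 2.5% district = 9.25% → £1.2173
Hoodie £39.59: clothing and footwear → 6.75% + 2.5% district = 9.25% → £3.662075
Pair of jeans £56.86: clothing and footwear → 6.75% + 2.5% district = 9.25% → £5.25955
Poetry collection £21.10: books and periodicals → 4% + 2.5% district = 6.5% → £1.3715
Subtotal = £823.85; unrounded tax = £79.080875 → £79.08; total due = £902.93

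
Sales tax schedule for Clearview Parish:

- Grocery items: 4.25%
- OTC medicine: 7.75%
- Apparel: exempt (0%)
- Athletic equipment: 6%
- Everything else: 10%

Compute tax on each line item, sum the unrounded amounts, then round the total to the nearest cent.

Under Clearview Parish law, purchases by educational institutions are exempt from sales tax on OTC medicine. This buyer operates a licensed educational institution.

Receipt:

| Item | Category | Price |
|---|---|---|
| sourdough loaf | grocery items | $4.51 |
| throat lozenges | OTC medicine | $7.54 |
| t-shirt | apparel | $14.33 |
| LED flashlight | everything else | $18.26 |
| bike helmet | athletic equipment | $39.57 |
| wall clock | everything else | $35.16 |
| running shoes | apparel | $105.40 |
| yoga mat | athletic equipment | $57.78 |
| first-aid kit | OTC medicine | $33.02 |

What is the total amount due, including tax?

Sourdough loaf $4.51: grocery items → 4.25% → $0.191675
Throat lozenges $7.54: OTC medicine, buyer-exempt → 0% → $0.00
T-shirt $14.33: apparel → 0% → $0.00
LED flashlight $18.26: everything else → 10% → $1.826
Bike helmet $39.57: athletic equipment → 6% → $2.3742
Wall clock $35.16: everything else → 10% → $3.516
Running shoes $105.40: apparel → 0% → $0.00
Yoga mat $57.78: athletic equipment → 6% → $3.4668
First-aid kit $33.02: OTC medicine, buyer-exempt → 0% → $0.00
Subtotal = $315.57; unrounded tax = $11.374675 → $11.37; total due = $326.94

$326.94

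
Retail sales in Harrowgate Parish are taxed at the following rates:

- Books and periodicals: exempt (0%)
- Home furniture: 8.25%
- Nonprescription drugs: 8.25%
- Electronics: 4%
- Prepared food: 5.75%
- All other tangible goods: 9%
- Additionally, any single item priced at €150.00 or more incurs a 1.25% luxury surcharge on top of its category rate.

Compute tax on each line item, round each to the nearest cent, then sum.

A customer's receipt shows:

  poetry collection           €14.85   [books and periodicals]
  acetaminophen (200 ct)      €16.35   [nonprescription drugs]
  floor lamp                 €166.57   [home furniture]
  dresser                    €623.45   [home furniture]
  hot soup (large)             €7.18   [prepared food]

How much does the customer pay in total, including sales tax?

€905.21

Poetry collection €14.85: books and periodicals → 0% → €0.00
Acetaminophen (200 ct) €16.35: nonprescription drugs → 8.25% → €1.35
Floor lamp €166.57: home furniture → 8.25% + 1.25% surcharge = 9.5% → €15.82
Dresser €623.45: home furniture → 8.25% + 1.25% surcharge = 9.5% → €59.23
Hot soup (large) €7.18: prepared food → 5.75% → €0.41
Subtotal = €828.40; tax = €76.81; total due = €905.21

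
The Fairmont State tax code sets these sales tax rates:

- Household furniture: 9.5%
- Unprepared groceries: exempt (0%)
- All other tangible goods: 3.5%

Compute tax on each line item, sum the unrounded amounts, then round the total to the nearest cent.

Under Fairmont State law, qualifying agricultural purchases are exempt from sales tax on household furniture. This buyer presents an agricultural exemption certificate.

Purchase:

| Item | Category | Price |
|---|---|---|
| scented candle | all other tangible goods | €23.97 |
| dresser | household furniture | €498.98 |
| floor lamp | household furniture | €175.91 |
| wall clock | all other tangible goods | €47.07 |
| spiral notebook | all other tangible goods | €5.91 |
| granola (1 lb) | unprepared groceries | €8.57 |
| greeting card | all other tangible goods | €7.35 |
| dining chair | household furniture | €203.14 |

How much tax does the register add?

€2.95

Scented candle €23.97: all other tangible goods → 3.5% → €0.83895
Dresser €498.98: household furniture, buyer-exempt → 0% → €0.00
Floor lamp €175.91: household furniture, buyer-exempt → 0% → €0.00
Wall clock €47.07: all other tangible goods → 3.5% → €1.64745
Spiral notebook €5.91: all other tangible goods → 3.5% → €0.20685
Granola (1 lb) €8.57: unprepared groceries → 0% → €0.00
Greeting card €7.35: all other tangible goods → 3.5% → €0.25725
Dining chair €203.14: household furniture, buyer-exempt → 0% → €0.00
Unrounded tax sum = €2.9505 → €2.95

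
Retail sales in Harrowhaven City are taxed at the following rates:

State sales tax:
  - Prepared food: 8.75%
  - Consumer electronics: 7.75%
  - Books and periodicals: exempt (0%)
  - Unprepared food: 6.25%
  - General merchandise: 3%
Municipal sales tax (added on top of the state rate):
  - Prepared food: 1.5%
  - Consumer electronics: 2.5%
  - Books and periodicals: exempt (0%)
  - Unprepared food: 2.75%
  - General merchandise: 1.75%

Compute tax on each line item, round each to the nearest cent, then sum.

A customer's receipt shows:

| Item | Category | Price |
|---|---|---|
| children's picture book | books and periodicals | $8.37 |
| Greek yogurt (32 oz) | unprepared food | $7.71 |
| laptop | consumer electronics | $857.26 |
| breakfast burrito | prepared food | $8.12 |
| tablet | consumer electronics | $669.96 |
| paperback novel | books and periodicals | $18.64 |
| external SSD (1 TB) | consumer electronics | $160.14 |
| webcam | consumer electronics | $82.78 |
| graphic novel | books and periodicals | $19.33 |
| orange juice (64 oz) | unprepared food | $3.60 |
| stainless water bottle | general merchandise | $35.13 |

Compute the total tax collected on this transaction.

Children's picture book $8.37: books and periodicals → 0% + 0% municipal = 0% → $0.00
Greek yogurt (32 oz) $7.71: unprepared food → 6.25% + 2.75% municipal = 9% → $0.69
Laptop $857.26: consumer electronics → 7.75% + 2.5% municipal = 10.25% → $87.87
Breakfast burrito $8.12: prepared food → 8.75% + 1.5% municipal = 10.25% → $0.83
Tablet $669.96: consumer electronics → 7.75% + 2.5% municipal = 10.25% → $68.67
Paperback novel $18.64: books and periodicals → 0% + 0% municipal = 0% → $0.00
External SSD (1 TB) $160.14: consumer electronics → 7.75% + 2.5% municipal = 10.25% → $16.41
Webcam $82.78: consumer electronics → 7.75% + 2.5% municipal = 10.25% → $8.48
Graphic novel $19.33: books and periodicals → 0% + 0% municipal = 0% → $0.00
Orange juice (64 oz) $3.60: unprepared food → 6.25% + 2.75% municipal = 9% → $0.32
Stainless water bottle $35.13: general merchandise → 3% + 1.75% municipal = 4.75% → $1.67
Total tax = $0.69 + $87.87 + $0.83 + $68.67 + $16.41 + $8.48 + $0.32 + $1.67 = $184.94

$184.94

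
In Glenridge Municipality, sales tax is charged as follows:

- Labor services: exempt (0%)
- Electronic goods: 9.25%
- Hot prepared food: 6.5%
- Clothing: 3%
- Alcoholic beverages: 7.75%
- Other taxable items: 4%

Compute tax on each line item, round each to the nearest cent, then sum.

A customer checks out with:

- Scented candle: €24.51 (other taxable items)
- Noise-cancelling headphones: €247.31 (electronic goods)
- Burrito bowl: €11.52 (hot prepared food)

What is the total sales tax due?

€24.61

Scented candle €24.51: other taxable items → 4% → €0.98
Noise-cancelling headphones €247.31: electronic goods → 9.25% → €22.88
Burrito bowl €11.52: hot prepared food → 6.5% → €0.75
Total tax = €0.98 + €22.88 + €0.75 = €24.61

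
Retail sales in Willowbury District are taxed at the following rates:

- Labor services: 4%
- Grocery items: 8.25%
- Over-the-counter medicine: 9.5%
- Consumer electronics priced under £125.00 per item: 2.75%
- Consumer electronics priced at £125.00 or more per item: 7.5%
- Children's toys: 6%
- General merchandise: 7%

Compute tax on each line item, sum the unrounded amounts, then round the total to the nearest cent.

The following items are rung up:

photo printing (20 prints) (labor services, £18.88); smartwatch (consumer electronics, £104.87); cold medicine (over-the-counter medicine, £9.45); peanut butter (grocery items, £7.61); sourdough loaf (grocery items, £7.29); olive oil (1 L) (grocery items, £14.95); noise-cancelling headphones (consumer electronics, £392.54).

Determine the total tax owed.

Photo printing (20 prints) £18.88: labor services → 4% → £0.7552
Smartwatch £104.87: consumer electronics, under £125.00 → 2.75% → £2.883925
Cold medicine £9.45: over-the-counter medicine → 9.5% → £0.89775
Peanut butter £7.61: grocery items → 8.25% → £0.627825
Sourdough loaf £7.29: grocery items → 8.25% → £0.601425
Olive oil (1 L) £14.95: grocery items → 8.25% → £1.233375
Noise-cancelling headphones £392.54: consumer electronics, £125.00 or more → 7.5% → £29.4405
Unrounded tax sum = £36.44 → £36.44

£36.44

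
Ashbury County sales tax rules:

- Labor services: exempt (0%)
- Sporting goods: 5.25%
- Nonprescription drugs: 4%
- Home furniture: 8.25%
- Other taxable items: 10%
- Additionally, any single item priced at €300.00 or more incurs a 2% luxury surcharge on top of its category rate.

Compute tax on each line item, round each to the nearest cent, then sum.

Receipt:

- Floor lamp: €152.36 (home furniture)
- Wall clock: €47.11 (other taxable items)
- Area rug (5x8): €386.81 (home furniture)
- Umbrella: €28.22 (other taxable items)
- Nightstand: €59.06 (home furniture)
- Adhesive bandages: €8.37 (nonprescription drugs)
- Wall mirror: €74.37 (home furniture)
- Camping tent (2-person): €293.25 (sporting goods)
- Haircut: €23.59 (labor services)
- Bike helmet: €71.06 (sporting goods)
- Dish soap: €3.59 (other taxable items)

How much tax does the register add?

€90.58

Floor lamp €152.36: home furniture → 8.25% → €12.57
Wall clock €47.11: other taxable items → 10% → €4.71
Area rug (5x8) €386.81: home furniture → 8.25% + 2% surcharge = 10.25% → €39.65
Umbrella €28.22: other taxable items → 10% → €2.82
Nightstand €59.06: home furniture → 8.25% → €4.87
Adhesive bandages €8.37: nonprescription drugs → 4% → €0.33
Wall mirror €74.37: home furniture → 8.25% → €6.14
Camping tent (2-person) €293.25: sporting goods → 5.25% → €15.40
Haircut €23.59: labor services → 0% → €0.00
Bike helmet €71.06: sporting goods → 5.25% → €3.73
Dish soap €3.59: other taxable items → 10% → €0.36
Total tax = €12.57 + €4.71 + €39.65 + €2.82 + €4.87 + €0.33 + €6.14 + €15.40 + €3.73 + €0.36 = €90.58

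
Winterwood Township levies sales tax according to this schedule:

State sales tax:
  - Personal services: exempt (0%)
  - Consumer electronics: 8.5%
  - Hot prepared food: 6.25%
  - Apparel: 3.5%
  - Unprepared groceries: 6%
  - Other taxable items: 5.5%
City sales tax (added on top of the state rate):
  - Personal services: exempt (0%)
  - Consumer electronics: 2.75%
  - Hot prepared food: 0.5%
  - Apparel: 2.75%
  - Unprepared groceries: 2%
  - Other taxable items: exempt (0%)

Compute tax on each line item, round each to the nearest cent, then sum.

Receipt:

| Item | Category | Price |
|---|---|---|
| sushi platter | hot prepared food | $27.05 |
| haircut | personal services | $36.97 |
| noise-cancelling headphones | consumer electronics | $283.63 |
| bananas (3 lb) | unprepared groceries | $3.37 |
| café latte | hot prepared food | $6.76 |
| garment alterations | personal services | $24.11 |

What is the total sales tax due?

$34.47

Sushi platter $27.05: hot prepared food → 6.25% + 0.5% city = 6.75% → $1.83
Haircut $36.97: personal services → 0% + 0% city = 0% → $0.00
Noise-cancelling headphones $283.63: consumer electronics → 8.5% + 2.75% city = 11.25% → $31.91
Bananas (3 lb) $3.37: unprepared groceries → 6% + 2% city = 8% → $0.27
Café latte $6.76: hot prepared food → 6.25% + 0.5% city = 6.75% → $0.46
Garment alterations $24.11: personal services → 0% + 0% city = 0% → $0.00
Total tax = $1.83 + $31.91 + $0.27 + $0.46 = $34.47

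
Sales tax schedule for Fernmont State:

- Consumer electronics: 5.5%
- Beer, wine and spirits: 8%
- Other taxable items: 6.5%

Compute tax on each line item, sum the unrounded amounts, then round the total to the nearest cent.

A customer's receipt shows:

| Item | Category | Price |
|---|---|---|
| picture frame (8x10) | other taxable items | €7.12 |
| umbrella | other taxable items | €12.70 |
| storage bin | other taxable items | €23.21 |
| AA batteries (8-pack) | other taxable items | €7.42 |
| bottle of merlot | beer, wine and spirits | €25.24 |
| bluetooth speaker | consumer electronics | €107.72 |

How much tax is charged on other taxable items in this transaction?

Picture frame (8x10) €7.12: other taxable items → 6.5% → €0.4628
Umbrella €12.70: other taxable items → 6.5% → €0.8255
Storage bin €23.21: other taxable items → 6.5% → €1.50865
AA batteries (8-pack) €7.42: other taxable items → 6.5% → €0.4823
Tax on other taxable items: unrounded sum = €3.27925 → €3.28

€3.28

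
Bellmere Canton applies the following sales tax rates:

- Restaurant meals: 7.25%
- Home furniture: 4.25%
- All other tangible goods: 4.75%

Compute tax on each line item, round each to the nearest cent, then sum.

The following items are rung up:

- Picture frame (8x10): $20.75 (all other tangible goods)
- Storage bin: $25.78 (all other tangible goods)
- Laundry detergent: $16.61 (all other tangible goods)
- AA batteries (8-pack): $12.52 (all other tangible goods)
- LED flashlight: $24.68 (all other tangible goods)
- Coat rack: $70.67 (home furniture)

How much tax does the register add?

Picture frame (8x10) $20.75: all other tangible goods → 4.75% → $0.99
Storage bin $25.78: all other tangible goods → 4.75% → $1.22
Laundry detergent $16.61: all other tangible goods → 4.75% → $0.79
AA batteries (8-pack) $12.52: all other tangible goods → 4.75% → $0.59
LED flashlight $24.68: all other tangible goods → 4.75% → $1.17
Coat rack $70.67: home furniture → 4.25% → $3.00
Total tax = $0.99 + $1.22 + $0.79 + $0.59 + $1.17 + $3.00 = $7.76

$7.76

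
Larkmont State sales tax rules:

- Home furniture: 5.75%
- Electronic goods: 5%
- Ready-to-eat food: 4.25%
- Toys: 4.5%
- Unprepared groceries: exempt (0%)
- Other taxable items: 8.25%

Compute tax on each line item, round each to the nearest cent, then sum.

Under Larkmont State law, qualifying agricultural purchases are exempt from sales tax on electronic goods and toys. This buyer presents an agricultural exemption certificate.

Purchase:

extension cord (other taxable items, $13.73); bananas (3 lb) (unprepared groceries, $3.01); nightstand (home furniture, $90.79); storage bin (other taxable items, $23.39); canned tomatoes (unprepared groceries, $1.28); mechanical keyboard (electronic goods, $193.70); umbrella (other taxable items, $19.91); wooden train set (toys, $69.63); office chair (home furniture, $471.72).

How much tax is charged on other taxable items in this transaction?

Extension cord $13.73: other taxable items → 8.25% → $1.13
Storage bin $23.39: other taxable items → 8.25% → $1.93
Umbrella $19.91: other taxable items → 8.25% → $1.64
Tax on other taxable items = $1.13 + $1.93 + $1.64 = $4.70

$4.70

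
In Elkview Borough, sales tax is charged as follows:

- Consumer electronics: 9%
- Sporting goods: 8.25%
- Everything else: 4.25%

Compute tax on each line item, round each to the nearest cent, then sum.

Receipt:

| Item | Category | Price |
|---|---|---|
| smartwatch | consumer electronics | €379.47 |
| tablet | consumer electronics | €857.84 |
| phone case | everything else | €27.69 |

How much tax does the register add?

Smartwatch €379.47: consumer electronics → 9% → €34.15
Tablet €857.84: consumer electronics → 9% → €77.21
Phone case €27.69: everything else → 4.25% → €1.18
Total tax = €34.15 + €77.21 + €1.18 = €112.54

€112.54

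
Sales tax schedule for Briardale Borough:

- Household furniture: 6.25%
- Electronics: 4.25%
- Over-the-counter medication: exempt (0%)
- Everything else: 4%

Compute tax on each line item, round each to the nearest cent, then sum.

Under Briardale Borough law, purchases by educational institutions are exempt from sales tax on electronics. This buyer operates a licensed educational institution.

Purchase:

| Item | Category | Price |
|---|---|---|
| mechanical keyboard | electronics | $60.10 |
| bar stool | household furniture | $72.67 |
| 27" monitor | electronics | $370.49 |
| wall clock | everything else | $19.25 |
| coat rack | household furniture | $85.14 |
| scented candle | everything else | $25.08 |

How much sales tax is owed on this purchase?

Mechanical keyboard $60.10: electronics, buyer-exempt → 0% → $0.00
Bar stool $72.67: household furniture → 6.25% → $4.54
27" monitor $370.49: electronics, buyer-exempt → 0% → $0.00
Wall clock $19.25: everything else → 4% → $0.77
Coat rack $85.14: household furniture → 6.25% → $5.32
Scented candle $25.08: everything else → 4% → $1.00
Total tax = $4.54 + $0.77 + $5.32 + $1.00 = $11.63

$11.63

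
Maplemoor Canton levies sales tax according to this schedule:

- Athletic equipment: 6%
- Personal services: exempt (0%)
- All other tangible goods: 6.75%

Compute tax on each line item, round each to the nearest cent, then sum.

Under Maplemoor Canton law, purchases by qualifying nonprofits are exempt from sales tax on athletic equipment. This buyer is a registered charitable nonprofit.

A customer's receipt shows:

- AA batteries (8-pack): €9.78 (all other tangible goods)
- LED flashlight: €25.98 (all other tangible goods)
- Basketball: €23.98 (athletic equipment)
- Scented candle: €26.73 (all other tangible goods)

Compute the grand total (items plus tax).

€90.68

AA batteries (8-pack) €9.78: all other tangible goods → 6.75% → €0.66
LED flashlight €25.98: all other tangible goods → 6.75% → €1.75
Basketball €23.98: athletic equipment, buyer-exempt → 0% → €0.00
Scented candle €26.73: all other tangible goods → 6.75% → €1.80
Subtotal = €86.47; tax = €4.21; total due = €90.68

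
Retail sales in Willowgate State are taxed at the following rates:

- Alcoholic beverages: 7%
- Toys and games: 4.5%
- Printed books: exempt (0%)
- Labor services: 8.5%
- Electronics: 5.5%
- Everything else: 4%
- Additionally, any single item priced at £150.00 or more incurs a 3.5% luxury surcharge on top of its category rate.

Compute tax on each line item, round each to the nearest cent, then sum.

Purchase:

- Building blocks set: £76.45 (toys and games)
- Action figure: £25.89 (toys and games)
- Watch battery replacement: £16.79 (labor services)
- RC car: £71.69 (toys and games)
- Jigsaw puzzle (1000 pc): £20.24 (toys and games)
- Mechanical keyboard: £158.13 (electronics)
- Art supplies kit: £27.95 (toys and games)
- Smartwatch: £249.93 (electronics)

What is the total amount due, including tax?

Building blocks set £76.45: toys and games → 4.5% → £3.44
Action figure £25.89: toys and games → 4.5% → £1.17
Watch battery replacement £16.79: labor services → 8.5% → £1.43
RC car £71.69: toys and games → 4.5% → £3.23
Jigsaw puzzle (1000 pc) £20.24: toys and games → 4.5% → £0.91
Mechanical keyboard £158.13: electronics → 5.5% + 3.5% surcharge = 9% → £14.23
Art supplies kit £27.95: toys and games → 4.5% → £1.26
Smartwatch £249.93: electronics → 5.5% + 3.5% surcharge = 9% → £22.49
Subtotal = £647.07; tax = £48.16; total due = £695.23

£695.23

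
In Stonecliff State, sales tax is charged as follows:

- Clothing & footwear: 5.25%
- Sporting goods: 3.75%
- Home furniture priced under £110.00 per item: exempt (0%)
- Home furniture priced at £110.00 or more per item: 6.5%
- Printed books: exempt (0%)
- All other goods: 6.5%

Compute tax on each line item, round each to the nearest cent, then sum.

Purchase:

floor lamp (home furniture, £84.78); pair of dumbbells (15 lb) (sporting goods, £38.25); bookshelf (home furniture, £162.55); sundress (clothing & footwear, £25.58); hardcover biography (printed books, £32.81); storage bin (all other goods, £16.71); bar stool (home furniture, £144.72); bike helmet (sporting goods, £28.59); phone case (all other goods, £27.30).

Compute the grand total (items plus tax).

£587.97

Floor lamp £84.78: home furniture, under £110.00 → 0% → £0.00
Pair of dumbbells (15 lb) £38.25: sporting goods → 3.75% → £1.43
Bookshelf £162.55: home furniture, £110.00 or more → 6.5% → £10.57
Sundress £25.58: clothing & footwear → 5.25% → £1.34
Hardcover biography £32.81: printed books → 0% → £0.00
Storage bin £16.71: all other goods → 6.5% → £1.09
Bar stool £144.72: home furniture, £110.00 or more → 6.5% → £9.41
Bike helmet £28.59: sporting goods → 3.75% → £1.07
Phone case £27.30: all other goods → 6.5% → £1.77
Subtotal = £561.29; tax = £26.68; total due = £587.97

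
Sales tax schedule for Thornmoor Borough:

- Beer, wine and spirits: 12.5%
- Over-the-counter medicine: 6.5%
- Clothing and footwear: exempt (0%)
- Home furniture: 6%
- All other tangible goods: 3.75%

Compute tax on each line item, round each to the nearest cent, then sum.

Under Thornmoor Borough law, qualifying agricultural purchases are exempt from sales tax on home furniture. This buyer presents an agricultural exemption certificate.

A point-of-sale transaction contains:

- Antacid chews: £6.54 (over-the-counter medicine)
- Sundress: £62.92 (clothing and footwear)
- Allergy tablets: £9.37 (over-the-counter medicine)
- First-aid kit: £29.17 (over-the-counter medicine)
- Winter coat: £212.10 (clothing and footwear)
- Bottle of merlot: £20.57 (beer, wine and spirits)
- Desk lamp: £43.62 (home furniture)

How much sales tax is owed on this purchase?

£5.51

Antacid chews £6.54: over-the-counter medicine → 6.5% → £0.43
Sundress £62.92: clothing and footwear → 0% → £0.00
Allergy tablets £9.37: over-the-counter medicine → 6.5% → £0.61
First-aid kit £29.17: over-the-counter medicine → 6.5% → £1.90
Winter coat £212.10: clothing and footwear → 0% → £0.00
Bottle of merlot £20.57: beer, wine and spirits → 12.5% → £2.57
Desk lamp £43.62: home furniture, buyer-exempt → 0% → £0.00
Total tax = £0.43 + £0.61 + £1.90 + £2.57 = £5.51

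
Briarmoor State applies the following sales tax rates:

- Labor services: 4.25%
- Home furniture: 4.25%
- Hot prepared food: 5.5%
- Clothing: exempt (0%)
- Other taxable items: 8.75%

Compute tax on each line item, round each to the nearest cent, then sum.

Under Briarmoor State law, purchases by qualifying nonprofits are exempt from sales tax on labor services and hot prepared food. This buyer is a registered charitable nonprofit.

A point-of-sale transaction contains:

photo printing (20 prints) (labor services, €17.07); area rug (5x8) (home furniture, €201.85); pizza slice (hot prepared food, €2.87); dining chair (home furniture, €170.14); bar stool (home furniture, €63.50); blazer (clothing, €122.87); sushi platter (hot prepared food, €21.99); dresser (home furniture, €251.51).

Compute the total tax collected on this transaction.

€29.20

Photo printing (20 prints) €17.07: labor services, buyer-exempt → 0% → €0.00
Area rug (5x8) €201.85: home furniture → 4.25% → €8.58
Pizza slice €2.87: hot prepared food, buyer-exempt → 0% → €0.00
Dining chair €170.14: home furniture → 4.25% → €7.23
Bar stool €63.50: home furniture → 4.25% → €2.70
Blazer €122.87: clothing → 0% → €0.00
Sushi platter €21.99: hot prepared food, buyer-exempt → 0% → €0.00
Dresser €251.51: home furniture → 4.25% → €10.69
Total tax = €8.58 + €7.23 + €2.70 + €10.69 = €29.20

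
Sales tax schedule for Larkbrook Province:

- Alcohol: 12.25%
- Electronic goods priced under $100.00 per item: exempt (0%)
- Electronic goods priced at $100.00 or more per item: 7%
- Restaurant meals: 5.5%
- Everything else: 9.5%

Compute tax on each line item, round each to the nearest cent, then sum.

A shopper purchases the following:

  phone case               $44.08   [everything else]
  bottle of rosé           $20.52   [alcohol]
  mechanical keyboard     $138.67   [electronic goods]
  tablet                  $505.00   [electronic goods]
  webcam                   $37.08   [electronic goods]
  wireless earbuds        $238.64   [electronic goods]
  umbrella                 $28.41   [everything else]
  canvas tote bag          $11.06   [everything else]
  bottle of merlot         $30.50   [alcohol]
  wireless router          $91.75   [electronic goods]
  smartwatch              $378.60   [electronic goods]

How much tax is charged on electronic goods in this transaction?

$88.26

Mechanical keyboard $138.67: electronic goods, $100.00 or more → 7% → $9.71
Tablet $505.00: electronic goods, $100.00 or more → 7% → $35.35
Webcam $37.08: electronic goods, under $100.00 → 0% → $0.00
Wireless earbuds $238.64: electronic goods, $100.00 or more → 7% → $16.70
Wireless router $91.75: electronic goods, under $100.00 → 0% → $0.00
Smartwatch $378.60: electronic goods, $100.00 or more → 7% → $26.50
Tax on electronic goods = $9.71 + $35.35 + $0.00 + $16.70 + $0.00 + $26.50 = $88.26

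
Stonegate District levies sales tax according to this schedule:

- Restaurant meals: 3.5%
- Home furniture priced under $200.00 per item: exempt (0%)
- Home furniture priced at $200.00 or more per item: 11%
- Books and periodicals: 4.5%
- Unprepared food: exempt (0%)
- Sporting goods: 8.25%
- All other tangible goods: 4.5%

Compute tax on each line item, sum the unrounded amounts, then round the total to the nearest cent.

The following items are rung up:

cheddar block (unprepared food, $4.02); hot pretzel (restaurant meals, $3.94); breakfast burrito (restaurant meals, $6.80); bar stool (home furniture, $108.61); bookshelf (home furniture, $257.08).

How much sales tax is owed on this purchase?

Cheddar block $4.02: unprepared food → 0% → $0.00
Hot pretzel $3.94: restaurant meals → 3.5% → $0.1379
Breakfast burrito $6.80: restaurant meals → 3.5% → $0.238
Bar stool $108.61: home furniture, under $200.00 → 0% → $0.00
Bookshelf $257.08: home furniture, $200.00 or more → 11% → $28.2788
Unrounded tax sum = $28.6547 → $28.65

$28.65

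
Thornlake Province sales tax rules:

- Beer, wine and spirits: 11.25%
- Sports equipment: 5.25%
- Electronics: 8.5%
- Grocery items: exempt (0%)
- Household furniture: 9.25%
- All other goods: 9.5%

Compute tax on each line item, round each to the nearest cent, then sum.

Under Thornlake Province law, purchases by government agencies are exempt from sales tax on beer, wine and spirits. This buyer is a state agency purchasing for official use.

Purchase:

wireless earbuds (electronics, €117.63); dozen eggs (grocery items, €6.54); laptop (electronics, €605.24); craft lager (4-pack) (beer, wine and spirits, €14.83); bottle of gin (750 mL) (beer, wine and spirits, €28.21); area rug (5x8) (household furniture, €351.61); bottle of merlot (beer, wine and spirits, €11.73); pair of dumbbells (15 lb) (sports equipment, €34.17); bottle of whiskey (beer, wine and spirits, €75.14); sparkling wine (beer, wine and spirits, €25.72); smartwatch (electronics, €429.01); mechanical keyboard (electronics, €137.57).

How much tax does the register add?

Wireless earbuds €117.63: electronics → 8.5% → €10.00
Dozen eggs €6.54: grocery items → 0% → €0.00
Laptop €605.24: electronics → 8.5% → €51.45
Craft lager (4-pack) €14.83: beer, wine and spirits, buyer-exempt → 0% → €0.00
Bottle of gin (750 mL) €28.21: beer, wine and spirits, buyer-exempt → 0% → €0.00
Area rug (5x8) €351.61: household furniture → 9.25% → €32.52
Bottle of merlot €11.73: beer, wine and spirits, buyer-exempt → 0% → €0.00
Pair of dumbbells (15 lb) €34.17: sports equipment → 5.25% → €1.79
Bottle of whiskey €75.14: beer, wine and spirits, buyer-exempt → 0% → €0.00
Sparkling wine €25.72: beer, wine and spirits, buyer-exempt → 0% → €0.00
Smartwatch €429.01: electronics → 8.5% → €36.47
Mechanical keyboard €137.57: electronics → 8.5% → €11.69
Total tax = €10.00 + €51.45 + €32.52 + €1.79 + €36.47 + €11.69 = €143.92

€143.92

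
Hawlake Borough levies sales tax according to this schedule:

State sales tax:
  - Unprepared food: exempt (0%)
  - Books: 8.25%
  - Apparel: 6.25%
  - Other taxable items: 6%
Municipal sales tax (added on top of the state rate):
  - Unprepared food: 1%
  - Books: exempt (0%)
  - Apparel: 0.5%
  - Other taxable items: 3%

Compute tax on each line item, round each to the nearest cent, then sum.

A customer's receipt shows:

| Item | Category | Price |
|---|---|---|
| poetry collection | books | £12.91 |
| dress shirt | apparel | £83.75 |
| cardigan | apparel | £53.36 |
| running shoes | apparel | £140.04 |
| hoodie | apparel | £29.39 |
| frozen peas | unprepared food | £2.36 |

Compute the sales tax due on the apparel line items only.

Dress shirt £83.75: apparel → 6.25% + 0.5% municipal = 6.75% → £5.65
Cardigan £53.36: apparel → 6.25% + 0.5% municipal = 6.75% → £3.60
Running shoes £140.04: apparel → 6.25% + 0.5% municipal = 6.75% → £9.45
Hoodie £29.39: apparel → 6.25% + 0.5% municipal = 6.75% → £1.98
Tax on apparel = £5.65 + £3.60 + £9.45 + £1.98 = £20.68

£20.68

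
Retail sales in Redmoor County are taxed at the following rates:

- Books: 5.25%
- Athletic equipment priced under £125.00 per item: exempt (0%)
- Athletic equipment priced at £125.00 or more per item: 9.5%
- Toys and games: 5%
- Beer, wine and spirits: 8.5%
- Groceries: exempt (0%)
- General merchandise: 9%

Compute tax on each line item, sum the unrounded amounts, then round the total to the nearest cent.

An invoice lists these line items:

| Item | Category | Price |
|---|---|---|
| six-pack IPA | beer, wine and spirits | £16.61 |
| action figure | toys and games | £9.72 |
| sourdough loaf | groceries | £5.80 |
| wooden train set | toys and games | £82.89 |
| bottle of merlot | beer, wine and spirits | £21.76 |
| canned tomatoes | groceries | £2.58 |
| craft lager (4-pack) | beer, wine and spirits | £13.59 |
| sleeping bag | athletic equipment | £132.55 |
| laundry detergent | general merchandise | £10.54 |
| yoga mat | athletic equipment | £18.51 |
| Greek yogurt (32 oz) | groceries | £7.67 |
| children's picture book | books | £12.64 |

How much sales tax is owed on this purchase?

Six-pack IPA £16.61: beer, wine and spirits → 8.5% → £1.41185
Action figure £9.72: toys and games → 5% → £0.486
Sourdough loaf £5.80: groceries → 0% → £0.00
Wooden train set £82.89: toys and games → 5% → £4.1445
Bottle of merlot £21.76: beer, wine and spirits → 8.5% → £1.8496
Canned tomatoes £2.58: groceries → 0% → £0.00
Craft lager (4-pack) £13.59: beer, wine and spirits → 8.5% → £1.15515
Sleeping bag £132.55: athletic equipment, £125.00 or more → 9.5% → £12.59225
Laundry detergent £10.54: general merchandise → 9% → £0.9486
Yoga mat £18.51: athletic equipment, under £125.00 → 0% → £0.00
Greek yogurt (32 oz) £7.67: groceries → 0% → £0.00
Children's picture book £12.64: books → 5.25% → £0.6636
Unrounded tax sum = £23.25155 → £23.25

£23.25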